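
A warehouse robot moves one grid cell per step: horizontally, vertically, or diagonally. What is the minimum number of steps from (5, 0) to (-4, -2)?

max(|x_i - y_i|) = max(|5 - (-4)|, |0 - (-2)|) = max(9, 2) = 9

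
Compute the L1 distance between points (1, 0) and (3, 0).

Σ|x_i - y_i| = |1 - 3| + |0 - 0| = 2 + 0 = 2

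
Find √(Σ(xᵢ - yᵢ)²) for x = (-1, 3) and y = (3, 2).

√(Σ(x_i - y_i)²) = √((-1 - 3)² + (3 - 2)²)
= √((-4)² + 1²) = √(16 + 1) = √17 ≈ 4.1231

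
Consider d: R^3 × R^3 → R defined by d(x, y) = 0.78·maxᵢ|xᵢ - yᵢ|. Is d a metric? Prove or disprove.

Yes. The L∞ (Chebyshev) norm induces a metric on R^3, and multiplying a metric by a positive constant 0.78 > 0 preserves all four axioms: non-negativity (0.78·||x-y|| ≥ 0), identity (0.78·||x-y|| = 0 ⟺ ||x-y|| = 0 ⟺ x = y), symmetry (||x-y|| = ||y-x||), and the triangle inequality (0.78·||x-z|| ≤ 0.78·||x-y|| + 0.78·||y-z||). So d is a metric.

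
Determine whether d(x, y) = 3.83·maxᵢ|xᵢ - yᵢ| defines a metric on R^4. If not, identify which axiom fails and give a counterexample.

Yes. The L∞ (Chebyshev) norm induces a metric on R^4, and multiplying a metric by a positive constant 3.83 > 0 preserves all four axioms: non-negativity (3.83·||x-y|| ≥ 0), identity (3.83·||x-y|| = 0 ⟺ ||x-y|| = 0 ⟺ x = y), symmetry (||x-y|| = ||y-x||), and the triangle inequality (3.83·||x-z|| ≤ 3.83·||x-y|| + 3.83·||y-z||). So d is a metric.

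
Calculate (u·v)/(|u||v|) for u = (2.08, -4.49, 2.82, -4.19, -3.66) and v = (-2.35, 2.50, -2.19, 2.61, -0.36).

With u = (2.08, -4.49, 2.82, -4.19, -3.66), v = (-2.35, 2.50, -2.19, 2.61, -0.36):
u·v = 2.08·(-2.35) + (-4.49)·2.5 + 2.82·(-2.19) + (-4.19)·2.61 + (-3.66)·(-0.36) = (-4.888) + (-11.225) + (-6.1758) + (-10.9359) + 1.3176 = -31.9071.
|u| = √(2.08² + (-4.49)² + 2.82² + (-4.19)² + (-3.66)²) = √(4.3264 + 20.1601 + 7.9524 + 17.5561 + 13.3956) = √63.3906, |v| = √((-2.35)² + 2.5² + (-2.19)² + 2.61² + (-0.36)²) = √(5.5225 + 6.25 + 4.7961 + 6.8121 + 0.1296) = √23.5103.
cos θ = (u·v)/(|u||v|) = -31.9071/(√63.3906·√23.5103) ≈ -0.8265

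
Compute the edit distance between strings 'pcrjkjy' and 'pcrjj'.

Let D[i][j] be the edit distance between the first i characters of 'pcrjkjy' and the first j characters of 'pcrjj', with D[i][0] = i, D[0][j] = j, and D[i][j] = D[i-1][j-1] if the characters match, else 1 + min(D[i-1][j], D[i][j-1], D[i-1][j-1]). Filling the table (rows: prefixes of 'pcrjkjy', columns: prefixes of 'pcrjj'):
     ε  p  c  r  j  j
  ε  0  1  2  3  4  5
  p  1  0  1  2  3  4
  c  2  1  0  1  2  3
  r  3  2  1  0  1  2
  j  4  3  2  1  0  1
  k  5  4  3  2  1  1
  j  6  5  4  3  2  1
  y  7  6  5  4  3  2
The bottom-right entry gives D[7][5] = 2, so no sequence of fewer than 2 edits works. Backtracking through the table gives one optimal edit sequence (2 edits):
  pcrjkjy → pcrjjy (del k @5)
  pcrjjy → pcrjj (del y @6)
Edit distance = 2.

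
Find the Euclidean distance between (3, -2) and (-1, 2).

√(Σ(x_i - y_i)²) = √((3 - (-1))² + (-2 - 2)²)
= √(4² + (-4)²) = √(16 + 16) = √32 ≈ 5.6569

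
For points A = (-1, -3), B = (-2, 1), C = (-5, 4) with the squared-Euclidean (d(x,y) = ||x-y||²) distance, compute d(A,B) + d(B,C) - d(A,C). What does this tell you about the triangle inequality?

d(A,B) = 1² + 4² = 17, d(B,C) = 3² + 3² = 18, d(A,C) = 4² + 7² = 65.
d(A,B) + d(B,C) - d(A,C) = 17 + 18 - 65 = 35 - 65 = -30. This is < 0, so the triangle inequality FAILS for these points (squared-Euclidean is not a metric).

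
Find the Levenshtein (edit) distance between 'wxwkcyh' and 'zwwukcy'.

Let D[i][j] be the edit distance between the first i characters of 'wxwkcyh' and the first j characters of 'zwwukcy', with D[i][0] = i, D[0][j] = j, and D[i][j] = D[i-1][j-1] if the characters match, else 1 + min(D[i-1][j], D[i][j-1], D[i-1][j-1]). Filling the table (rows: prefixes of 'wxwkcyh', columns: prefixes of 'zwwukcy'):
     ε  z  w  w  u  k  c  y
  ε  0  1  2  3  4  5  6  7
  w  1  1  1  2  3  4  5  6
  x  2  2  2  2  3  4  5  6
  w  3  3  2  2  3  4  5  6
  k  4  4  3  3  3  3  4  5
  c  5  5  4  4  4  4  3  4
  y  6  6  5  5  5  5  4  3
  h  7  7  6  6  6  6  5  4
The bottom-right entry gives D[7][7] = 4, so no sequence of fewer than 4 edits works. Backtracking through the table gives one optimal edit sequence (4 edits):
  wxwkcyh → zwxwkcyh (ins z @1)
  zwxwkcyh → zwwwkcyh (sub x→w @3)
  zwwwkcyh → zwwukcyh (sub w→u @4)
  zwwukcyh → zwwukcy (del h @8)
Edit distance = 4.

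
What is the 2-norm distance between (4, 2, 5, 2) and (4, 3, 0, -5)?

(Σ|x_i - y_i|^2)^(1/2) = (|4 - 4|^2 + |2 - 3|^2 + |5 - 0|^2 + |2 - (-5)|^2)^(1/2)
= (0^2 + 1^2 + 5^2 + 7^2)^(1/2) = (0 + 1 + 25 + 49)^(1/2) = (75)^(1/2) ≈ 8.6603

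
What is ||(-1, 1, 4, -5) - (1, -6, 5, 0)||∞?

max(|x_i - y_i|) = max(|-1 - 1|, |1 - (-6)|, |4 - 5|, |-5 - 0|) = max(2, 7, 1, 5) = 7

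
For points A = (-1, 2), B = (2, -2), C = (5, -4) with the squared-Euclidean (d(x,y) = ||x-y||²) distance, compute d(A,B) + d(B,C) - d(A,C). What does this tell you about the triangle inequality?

d(A,B) = 3² + 4² = 25, d(B,C) = 3² + 2² = 13, d(A,C) = 6² + 6² = 72.
d(A,B) + d(B,C) - d(A,C) = 25 + 13 - 72 = 38 - 72 = -34. This is < 0, so the triangle inequality FAILS for these points (squared-Euclidean is not a metric).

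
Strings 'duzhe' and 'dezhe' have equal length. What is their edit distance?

Let D[i][j] be the edit distance between the first i characters of 'duzhe' and the first j characters of 'dezhe', with D[i][0] = i, D[0][j] = j, and D[i][j] = D[i-1][j-1] if the characters match, else 1 + min(D[i-1][j], D[i][j-1], D[i-1][j-1]). Filling the table (rows: prefixes of 'duzhe', columns: prefixes of 'dezhe'):
     ε  d  e  z  h  e
  ε  0  1  2  3  4  5
  d  1  0  1  2  3  4
  u  2  1  1  2  3  4
  z  3  2  2  1  2  3
  h  4  3  3  2  1  2
  e  5  4  3  3  2  1
The bottom-right entry gives D[5][5] = 1, so no sequence of fewer than 1 edit works. Backtracking through the table gives one optimal edit sequence (1 edit):
  duzhe → dezhe (sub u→e @2)
Edit distance = 1.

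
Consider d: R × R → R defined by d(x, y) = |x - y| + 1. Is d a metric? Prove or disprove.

No. d fails identity of indiscernibles (specifically d(x,x) = 0): d(-3, -3) = |-3 - (-3)| + 1 = 0 + 1 = 1 ≠ 0.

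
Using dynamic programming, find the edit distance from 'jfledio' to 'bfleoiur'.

Let D[i][j] be the edit distance between the first i characters of 'jfledio' and the first j characters of 'bfleoiur', with D[i][0] = i, D[0][j] = j, and D[i][j] = D[i-1][j-1] if the characters match, else 1 + min(D[i-1][j], D[i][j-1], D[i-1][j-1]). Filling the table (rows: prefixes of 'jfledio', columns: prefixes of 'bfleoiur'):
     ε  b  f  l  e  o  i  u  r
  ε  0  1  2  3  4  5  6  7  8
  j  1  1  2  3  4  5  6  7  8
  f  2  2  1  2  3  4  5  6  7
  l  3  3  2  1  2  3  4  5  6
  e  4  4  3  2  1  2  3  4  5
  d  5  5  4  3  2  2  3  4  5
  i  6  6  5  4  3  3  2  3  4
  o  7  7  6  5  4  3  3  3  4
The bottom-right entry gives D[7][8] = 4, so no sequence of fewer than 4 edits works. Backtracking through the table gives one optimal edit sequence (4 edits):
  jfledio → bfledio (sub j→b @1)
  bfledio → bfleoio (sub d→o @5)
  bfleoio → bfleoiuo (ins u @7)
  bfleoiuo → bfleoiur (sub o→r @8)
Edit distance = 4.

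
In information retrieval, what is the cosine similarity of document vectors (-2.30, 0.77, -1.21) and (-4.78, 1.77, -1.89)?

With u = (-2.30, 0.77, -1.21), v = (-4.78, 1.77, -1.89):
u·v = (-2.3)·(-4.78) + 0.77·1.77 + (-1.21)·(-1.89) = 10.994 + 1.3629 + 2.2869 = 14.6438.
|u| = √((-2.3)² + 0.77² + (-1.21)²) = √(5.29 + 0.5929 + 1.4641) = √7.347, |v| = √((-4.78)² + 1.77² + (-1.89)²) = √(22.8484 + 3.1329 + 3.5721) = √29.5534.
cos θ = (u·v)/(|u||v|) = 14.6438/(√7.347·√29.5534) ≈ 0.9938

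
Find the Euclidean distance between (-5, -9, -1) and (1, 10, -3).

√(Σ(x_i - y_i)²) = √((-5 - 1)² + (-9 - 10)² + (-1 - (-3))²)
= √((-6)² + (-19)² + 2²) = √(36 + 361 + 4) = √401 ≈ 20.025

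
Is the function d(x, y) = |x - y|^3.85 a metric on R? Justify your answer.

No. d(x,y) = |x-y|^3.85 fails the triangle inequality since p = 3.85 > 1. Counterexample: x = -5, y = 1, z = 2. d(x,z) = |-5 - 2|^3.85 = 7^3.85 ≈ 1793.1947, but d(x,y) + d(y,z) = 6^3.85 + 1^3.85 ≈ 990.5635 + 1 = 991.5635. Since 1793.1947 > 991.5635, the triangle inequality is violated.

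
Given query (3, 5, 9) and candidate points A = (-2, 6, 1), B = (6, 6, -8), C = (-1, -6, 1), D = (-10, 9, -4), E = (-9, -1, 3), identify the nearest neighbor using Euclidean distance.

Distances: d(A) ≈ 9.4868, d(B) ≈ 17.2916, d(C) ≈ 14.1774, d(D) ≈ 18.8149, d(E) ≈ 14.6969. Nearest: A = (-2, 6, 1) with distance 9.4868.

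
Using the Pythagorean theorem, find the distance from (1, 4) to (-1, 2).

√(Σ(x_i - y_i)²) = √((1 - (-1))² + (4 - 2)²)
= √(2² + 2²) = √(4 + 4) = √8 ≈ 2.8284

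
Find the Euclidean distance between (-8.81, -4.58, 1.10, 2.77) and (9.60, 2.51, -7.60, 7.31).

√(Σ(x_i - y_i)²) = √((-8.81 - 9.6)² + (-4.58 - 2.51)² + (1.1 - (-7.6))² + (2.77 - 7.31)²)
= √((-18.41)² + (-7.09)² + 8.7² + (-4.54)²) = √(338.9281 + 50.2681 + 75.69 + 20.6116) = √485.4978 ≈ 22.034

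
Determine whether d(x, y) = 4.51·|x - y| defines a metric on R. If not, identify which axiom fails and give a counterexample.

Yes. Since |x - y| is a metric on R and 4.51 > 0, the positive scalar multiple 4.51·|x - y| is also a metric: scaling by a positive constant preserves non-negativity, identity (d=0 ⟺ |x-y|=0 ⟺ x=y), symmetry, and the triangle inequality.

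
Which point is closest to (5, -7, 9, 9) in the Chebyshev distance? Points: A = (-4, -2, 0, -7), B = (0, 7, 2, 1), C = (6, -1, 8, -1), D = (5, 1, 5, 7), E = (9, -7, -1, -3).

Distances: d(A) = 16, d(B) = 14, d(C) = 10, d(D) = 8, d(E) = 12. Nearest: D = (5, 1, 5, 7) with distance 8.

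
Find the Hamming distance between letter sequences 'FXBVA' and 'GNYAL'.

Differing positions: 1, 2, 3, 4, 5. Hamming distance = 5.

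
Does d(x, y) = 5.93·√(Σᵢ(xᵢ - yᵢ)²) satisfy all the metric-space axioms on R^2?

Yes. The L2 (Euclidean) norm induces a metric on R^2, and multiplying a metric by a positive constant 5.93 > 0 preserves all four axioms: non-negativity (5.93·||x-y|| ≥ 0), identity (5.93·||x-y|| = 0 ⟺ ||x-y|| = 0 ⟺ x = y), symmetry (||x-y|| = ||y-x||), and the triangle inequality (5.93·||x-z|| ≤ 5.93·||x-y|| + 5.93·||y-z||). So d is a metric.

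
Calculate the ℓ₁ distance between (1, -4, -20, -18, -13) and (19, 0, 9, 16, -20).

Σ|x_i - y_i| = |1 - 19| + |-4 - 0| + |-20 - 9| + |-18 - 16| + |-13 - (-20)| = 18 + 4 + 29 + 34 + 7 = 92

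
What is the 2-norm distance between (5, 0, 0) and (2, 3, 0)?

(Σ|x_i - y_i|^2)^(1/2) = (|5 - 2|^2 + |0 - 3|^2 + |0 - 0|^2)^(1/2)
= (3^2 + 3^2 + 0^2)^(1/2) = (9 + 9 + 0)^(1/2) = (18)^(1/2) ≈ 4.2426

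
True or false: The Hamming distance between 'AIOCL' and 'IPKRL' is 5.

Differing positions: 1, 2, 3, 4. Hamming distance = 4, so the claim that d_H = 5 is false.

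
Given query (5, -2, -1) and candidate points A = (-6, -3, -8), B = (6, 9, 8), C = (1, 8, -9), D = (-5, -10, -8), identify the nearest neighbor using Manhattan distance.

Distances: d(A) = 19, d(B) = 21, d(C) = 22, d(D) = 25. Nearest: A = (-6, -3, -8) with distance 19.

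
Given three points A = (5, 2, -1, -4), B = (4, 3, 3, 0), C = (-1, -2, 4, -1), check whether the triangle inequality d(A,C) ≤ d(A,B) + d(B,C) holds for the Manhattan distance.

d(A,B) = 1 + 1 + 4 + 4 = 10, d(B,C) = 5 + 5 + 1 + 1 = 12, d(A,C) = 6 + 4 + 5 + 3 = 18.
d(A,C) = 18 ≤ 10 + 12 = 22. Triangle inequality is satisfied.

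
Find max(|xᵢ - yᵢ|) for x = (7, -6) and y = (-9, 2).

max(|x_i - y_i|) = max(|7 - (-9)|, |-6 - 2|) = max(16, 8) = 16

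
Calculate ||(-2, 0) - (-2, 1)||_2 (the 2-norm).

(Σ|x_i - y_i|^2)^(1/2) = (|-2 - (-2)|^2 + |0 - 1|^2)^(1/2)
= (0^2 + 1^2)^(1/2) = (0 + 1)^(1/2) = (1)^(1/2) = 1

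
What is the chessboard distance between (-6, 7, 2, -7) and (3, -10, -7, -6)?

max(|x_i - y_i|) = max(|-6 - 3|, |7 - (-10)|, |2 - (-7)|, |-7 - (-6)|) = max(9, 17, 9, 1) = 17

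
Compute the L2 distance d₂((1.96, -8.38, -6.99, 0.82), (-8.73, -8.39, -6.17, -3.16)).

√(Σ(x_i - y_i)²) = √((1.96 - (-8.73))² + (-8.38 - (-8.39))² + (-6.99 - (-6.17))² + (0.82 - (-3.16))²)
= √(10.69² + 0.01² + (-0.82)² + 3.98²) = √(114.2761 + 0.0001 + 0.6724 + 15.8404) = √130.789 ≈ 11.4363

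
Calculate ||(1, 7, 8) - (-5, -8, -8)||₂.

√(Σ(x_i - y_i)²) = √((1 - (-5))² + (7 - (-8))² + (8 - (-8))²)
= √(6² + 15² + 16²) = √(36 + 225 + 256) = √517 ≈ 22.7376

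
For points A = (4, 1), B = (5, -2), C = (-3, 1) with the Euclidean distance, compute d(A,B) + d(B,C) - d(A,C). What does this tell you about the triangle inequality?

d(A,B) = √(1² + 3²) = √10 ≈ 3.1623, d(B,C) = √(8² + 3²) = √73 ≈ 8.544, d(A,C) = √(7² + 0²) = √49 = 7.
d(A,B) + d(B,C) - d(A,C) = 3.1623 + 8.544 - 7 = 11.7063 - 7 = 4.7063 (to 4 decimal places). This is ≥ 0, so the triangle inequality holds for these points.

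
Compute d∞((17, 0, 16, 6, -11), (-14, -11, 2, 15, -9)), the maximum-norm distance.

max(|x_i - y_i|) = max(|17 - (-14)|, |0 - (-11)|, |16 - 2|, |6 - 15|, |-11 - (-9)|) = max(31, 11, 14, 9, 2) = 31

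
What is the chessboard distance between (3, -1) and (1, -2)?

max(|x_i - y_i|) = max(|3 - 1|, |-1 - (-2)|) = max(2, 1) = 2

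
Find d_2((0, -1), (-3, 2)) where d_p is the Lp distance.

(Σ|x_i - y_i|^2)^(1/2) = (|0 - (-3)|^2 + |-1 - 2|^2)^(1/2)
= (3^2 + 3^2)^(1/2) = (9 + 9)^(1/2) = (18)^(1/2) ≈ 4.2426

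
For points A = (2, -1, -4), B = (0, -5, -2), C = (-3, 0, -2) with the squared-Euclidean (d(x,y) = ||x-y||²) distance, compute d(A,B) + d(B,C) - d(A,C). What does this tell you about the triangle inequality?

d(A,B) = 2² + 4² + 2² = 24, d(B,C) = 3² + 5² + 0² = 34, d(A,C) = 5² + 1² + 2² = 30.
d(A,B) + d(B,C) - d(A,C) = 24 + 34 - 30 = 58 - 30 = 28. This is ≥ 0, so the triangle inequality holds for these points.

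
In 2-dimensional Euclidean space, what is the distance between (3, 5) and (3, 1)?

√(Σ(x_i - y_i)²) = √((3 - 3)² + (5 - 1)²)
= √(0² + 4²) = √(0 + 16) = √16 = 4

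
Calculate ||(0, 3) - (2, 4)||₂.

√(Σ(x_i - y_i)²) = √((0 - 2)² + (3 - 4)²)
= √((-2)² + (-1)²) = √(4 + 1) = √5 ≈ 2.2361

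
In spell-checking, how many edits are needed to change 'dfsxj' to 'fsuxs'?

Let D[i][j] be the edit distance between the first i characters of 'dfsxj' and the first j characters of 'fsuxs', with D[i][0] = i, D[0][j] = j, and D[i][j] = D[i-1][j-1] if the characters match, else 1 + min(D[i-1][j], D[i][j-1], D[i-1][j-1]). Filling the table (rows: prefixes of 'dfsxj', columns: prefixes of 'fsuxs'):
     ε  f  s  u  x  s
  ε  0  1  2  3  4  5
  d  1  1  2  3  4  5
  f  2  1  2  3  4  5
  s  3  2  1  2  3  4
  x  4  3  2  2  2  3
  j  5  4  3  3  3  3
The bottom-right entry gives D[5][5] = 3, so no sequence of fewer than 3 edits works. Backtracking through the table gives one optimal edit sequence (3 edits):
  dfsxj → fsxj (del d @1)
  fsxj → fsuxj (ins u @3)
  fsuxj → fsuxs (sub j→s @5)
Edit distance = 3.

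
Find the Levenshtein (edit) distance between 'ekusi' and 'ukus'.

Let D[i][j] be the edit distance between the first i characters of 'ekusi' and the first j characters of 'ukus', with D[i][0] = i, D[0][j] = j, and D[i][j] = D[i-1][j-1] if the characters match, else 1 + min(D[i-1][j], D[i][j-1], D[i-1][j-1]). Filling the table (rows: prefixes of 'ekusi', columns: prefixes of 'ukus'):
     ε  u  k  u  s
  ε  0  1  2  3  4
  e  1  1  2  3  4
  k  2  2  1  2  3
  u  3  2  2  1  2
  s  4  3  3  2  1
  i  5  4  4  3  2
The bottom-right entry gives D[5][4] = 2, so no sequence of fewer than 2 edits works. Backtracking through the table gives one optimal edit sequence (2 edits):
  ekusi → ukusi (sub e→u @1)
  ukusi → ukus (del i @5)
Edit distance = 2.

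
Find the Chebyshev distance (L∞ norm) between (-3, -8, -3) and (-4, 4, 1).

max(|x_i - y_i|) = max(|-3 - (-4)|, |-8 - 4|, |-3 - 1|) = max(1, 12, 4) = 12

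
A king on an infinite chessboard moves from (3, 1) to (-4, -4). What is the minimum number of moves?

max(|x_i - y_i|) = max(|3 - (-4)|, |1 - (-4)|) = max(7, 5) = 7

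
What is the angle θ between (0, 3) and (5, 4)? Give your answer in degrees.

With u = (0, 3), v = (5, 4):
u·v = 0·5 + 3·4 = 0 + 12 = 12.
|u| = √(0² + 3²) = √9, |v| = √(5² + 4²) = √41, so |u||v| = √(9·41) = √369.
cos θ = (u·v)/(|u||v|) = 12/√369 ≈ 0.624695
θ = arccos(0.624695) ≈ 51.34°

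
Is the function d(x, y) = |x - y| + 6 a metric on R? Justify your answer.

No. d fails identity of indiscernibles (specifically d(x,x) = 0): d(4, 4) = |4 - 4| + 6 = 0 + 6 = 6 ≠ 0.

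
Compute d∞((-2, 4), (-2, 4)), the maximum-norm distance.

max(|x_i - y_i|) = max(|-2 - (-2)|, |4 - 4|) = max(0, 0) = 0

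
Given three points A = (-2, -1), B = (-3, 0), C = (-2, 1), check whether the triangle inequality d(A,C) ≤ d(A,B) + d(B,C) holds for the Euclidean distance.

d(A,B) = √(1² + 1²) = √2 ≈ 1.4142, d(B,C) = √(1² + 1²) = √2 ≈ 1.4142, d(A,C) = √(0² + 2²) = √4 = 2.
d(A,C) = 2 ≤ 1.4142 + 1.4142 = 2.8284. Triangle inequality is satisfied.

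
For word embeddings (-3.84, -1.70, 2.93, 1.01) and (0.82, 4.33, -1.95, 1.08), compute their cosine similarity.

With u = (-3.84, -1.70, 2.93, 1.01), v = (0.82, 4.33, -1.95, 1.08):
u·v = (-3.84)·0.82 + (-1.7)·4.33 + 2.93·(-1.95) + 1.01·1.08 = (-3.1488) + (-7.361) + (-5.7135) + 1.0908 = -15.1325.
|u| = √((-3.84)² + (-1.7)² + 2.93² + 1.01²) = √(14.7456 + 2.89 + 8.5849 + 1.0201) = √27.2406, |v| = √(0.82² + 4.33² + (-1.95)² + 1.08²) = √(0.6724 + 18.7489 + 3.8025 + 1.1664) = √24.3902.
cos θ = (u·v)/(|u||v|) = -15.1325/(√27.2406·√24.3902) ≈ -0.5871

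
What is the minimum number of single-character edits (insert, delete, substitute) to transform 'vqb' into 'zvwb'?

Let D[i][j] be the edit distance between the first i characters of 'vqb' and the first j characters of 'zvwb', with D[i][0] = i, D[0][j] = j, and D[i][j] = D[i-1][j-1] if the characters match, else 1 + min(D[i-1][j], D[i][j-1], D[i-1][j-1]). Filling the table (rows: prefixes of 'vqb', columns: prefixes of 'zvwb'):
     ε  z  v  w  b
  ε  0  1  2  3  4
  v  1  1  1  2  3
  q  2  2  2  2  3
  b  3  3  3  3  2
The bottom-right entry gives D[3][4] = 2, so no sequence of fewer than 2 edits works. Backtracking through the table gives one optimal edit sequence (2 edits):
  vqb → zvqb (ins z @1)
  zvqb → zvwb (sub q→w @3)
Edit distance = 2.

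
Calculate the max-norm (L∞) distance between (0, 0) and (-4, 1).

max(|x_i - y_i|) = max(|0 - (-4)|, |0 - 1|) = max(4, 1) = 4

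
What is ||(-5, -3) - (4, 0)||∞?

max(|x_i - y_i|) = max(|-5 - 4|, |-3 - 0|) = max(9, 3) = 9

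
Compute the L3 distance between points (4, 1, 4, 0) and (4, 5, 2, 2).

(Σ|x_i - y_i|^3)^(1/3) = (|4 - 4|^3 + |1 - 5|^3 + |4 - 2|^3 + |0 - 2|^3)^(1/3)
= (0^3 + 4^3 + 2^3 + 2^3)^(1/3) = (0 + 64 + 8 + 8)^(1/3) = (80)^(1/3) ≈ 4.3089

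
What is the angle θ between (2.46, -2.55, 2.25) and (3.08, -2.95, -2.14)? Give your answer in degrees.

With u = (2.46, -2.55, 2.25), v = (3.08, -2.95, -2.14):
u·v = 2.46·3.08 + (-2.55)·(-2.95) + 2.25·(-2.14) = 7.5768 + 7.5225 + (-4.815) = 10.2843.
|u| = √(2.46² + (-2.55)² + 2.25²) = √(6.0516 + 6.5025 + 5.0625) = √17.6166, |v| = √(3.08² + (-2.95)² + (-2.14)²) = √(9.4864 + 8.7025 + 4.5796) = √22.7685.
cos θ = (u·v)/(|u||v|) = 10.2843/(√17.6166·√22.7685) ≈ 0.513507
θ = arccos(0.513507) ≈ 59.1°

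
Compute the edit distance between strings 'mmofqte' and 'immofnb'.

Let D[i][j] be the edit distance between the first i characters of 'mmofqte' and the first j characters of 'immofnb', with D[i][0] = i, D[0][j] = j, and D[i][j] = D[i-1][j-1] if the characters match, else 1 + min(D[i-1][j], D[i][j-1], D[i-1][j-1]). Filling the table (rows: prefixes of 'mmofqte', columns: prefixes of 'immofnb'):
     ε  i  m  m  o  f  n  b
  ε  0  1  2  3  4  5  6  7
  m  1  1  1  2  3  4  5  6
  m  2  2  1  1  2  3  4  5
  o  3  3  2  2  1  2  3  4
  f  4  4  3  3  2  1  2  3
  q  5  5  4  4  3  2  2  3
  t  6  6  5  5  4  3  3  3
  e  7  7  6  6  5  4  4  4
The bottom-right entry gives D[7][7] = 4, so no sequence of fewer than 4 edits works. Backtracking through the table gives one optimal edit sequence (4 edits):
  mmofqte → immofqte (ins i @1)
  immofqte → immofte (del q @6)
  immofte → immofne (sub t→n @6)
  immofne → immofnb (sub e→b @7)
Edit distance = 4.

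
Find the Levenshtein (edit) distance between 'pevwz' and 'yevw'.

Let D[i][j] be the edit distance between the first i characters of 'pevwz' and the first j characters of 'yevw', with D[i][0] = i, D[0][j] = j, and D[i][j] = D[i-1][j-1] if the characters match, else 1 + min(D[i-1][j], D[i][j-1], D[i-1][j-1]). Filling the table (rows: prefixes of 'pevwz', columns: prefixes of 'yevw'):
     ε  y  e  v  w
  ε  0  1  2  3  4
  p  1  1  2  3  4
  e  2  2  1  2  3
  v  3  3  2  1  2
  w  4  4  3  2  1
  z  5  5  4  3  2
The bottom-right entry gives D[5][4] = 2, so no sequence of fewer than 2 edits works. Backtracking through the table gives one optimal edit sequence (2 edits):
  pevwz → yevwz (sub p→y @1)
  yevwz → yevw (del z @5)
Edit distance = 2.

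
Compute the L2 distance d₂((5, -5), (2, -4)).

√(Σ(x_i - y_i)²) = √((5 - 2)² + (-5 - (-4))²)
= √(3² + (-1)²) = √(9 + 1) = √10 ≈ 3.1623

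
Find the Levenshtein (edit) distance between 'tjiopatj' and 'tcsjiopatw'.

Let D[i][j] be the edit distance between the first i characters of 'tjiopatj' and the first j characters of 'tcsjiopatw', with D[i][0] = i, D[0][j] = j, and D[i][j] = D[i-1][j-1] if the characters match, else 1 + min(D[i-1][j], D[i][j-1], D[i-1][j-1]). Filling the table (rows: prefixes of 'tjiopatj', columns: prefixes of 'tcsjiopatw'):
     ε  t  c  s  j  i  o  p  a  t  w
  ε  0  1  2  3  4  5  6  7  8  9 10
  t  1  0  1  2  3  4  5  6  7  8  9
  j  2  1  1  2  2  3  4  5  6  7  8
  i  3  2  2  2  3  2  3  4  5  6  7
  o  4  3  3  3  3  3  2  3  4  5  6
  p  5  4  4  4  4  4  3  2  3  4  5
  a  6  5  5  5  5  5  4  3  2  3  4
  t  7  6  6  6  6  6  5  4  3  2  3
  j  8  7  7  7  6  7  6  5  4  3  3
The bottom-right entry gives D[8][10] = 3, so no sequence of fewer than 3 edits works. Backtracking through the table gives one optimal edit sequence (3 edits):
  tjiopatj → tcjiopatj (ins c @2)
  tcjiopatj → tcsjiopatj (ins s @3)
  tcsjiopatj → tcsjiopatw (sub j→w @10)
Edit distance = 3.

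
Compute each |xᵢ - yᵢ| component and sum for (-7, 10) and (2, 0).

Σ|x_i - y_i| = |-7 - 2| + |10 - 0| = 9 + 10 = 19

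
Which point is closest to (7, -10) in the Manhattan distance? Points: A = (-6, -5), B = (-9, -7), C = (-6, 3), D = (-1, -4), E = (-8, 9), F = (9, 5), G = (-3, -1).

Distances: d(A) = 18, d(B) = 19, d(C) = 26, d(D) = 14, d(E) = 34, d(F) = 17, d(G) = 19. Nearest: D = (-1, -4) with distance 14.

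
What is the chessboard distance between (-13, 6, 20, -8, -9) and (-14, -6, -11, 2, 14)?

max(|x_i - y_i|) = max(|-13 - (-14)|, |6 - (-6)|, |20 - (-11)|, |-8 - 2|, |-9 - 14|) = max(1, 12, 31, 10, 23) = 31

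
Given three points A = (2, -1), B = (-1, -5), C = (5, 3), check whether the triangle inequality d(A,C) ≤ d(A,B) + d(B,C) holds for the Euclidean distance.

d(A,B) = √(3² + 4²) = √25 = 5, d(B,C) = √(6² + 8²) = √100 = 10, d(A,C) = √(3² + 4²) = √25 = 5.
d(A,C) = 5 ≤ 5 + 10 = 15. Triangle inequality is satisfied.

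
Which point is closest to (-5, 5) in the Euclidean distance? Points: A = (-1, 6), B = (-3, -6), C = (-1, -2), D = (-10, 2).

Distances: d(A) ≈ 4.1231, d(B) ≈ 11.1803, d(C) ≈ 8.0623, d(D) ≈ 5.831. Nearest: A = (-1, 6) with distance 4.1231.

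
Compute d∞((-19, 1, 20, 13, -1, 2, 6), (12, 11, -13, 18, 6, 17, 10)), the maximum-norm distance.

max(|x_i - y_i|) = max(|-19 - 12|, |1 - 11|, |20 - (-13)|, |13 - 18|, |-1 - 6|, |2 - 17|, |6 - 10|) = max(31, 10, 33, 5, 7, 15, 4) = 33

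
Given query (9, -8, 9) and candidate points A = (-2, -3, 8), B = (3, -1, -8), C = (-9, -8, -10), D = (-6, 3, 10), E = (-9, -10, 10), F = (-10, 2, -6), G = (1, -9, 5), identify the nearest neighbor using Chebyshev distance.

Distances: d(A) = 11, d(B) = 17, d(C) = 19, d(D) = 15, d(E) = 18, d(F) = 19, d(G) = 8. Nearest: G = (1, -9, 5) with distance 8.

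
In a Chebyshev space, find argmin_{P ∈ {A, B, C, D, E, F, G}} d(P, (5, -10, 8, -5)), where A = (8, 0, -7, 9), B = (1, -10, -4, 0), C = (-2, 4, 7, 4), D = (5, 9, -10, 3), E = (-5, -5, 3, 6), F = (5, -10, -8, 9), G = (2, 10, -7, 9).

Distances: d(A) = 15, d(B) = 12, d(C) = 14, d(D) = 19, d(E) = 11, d(F) = 16, d(G) = 20. Nearest: E = (-5, -5, 3, 6) with distance 11.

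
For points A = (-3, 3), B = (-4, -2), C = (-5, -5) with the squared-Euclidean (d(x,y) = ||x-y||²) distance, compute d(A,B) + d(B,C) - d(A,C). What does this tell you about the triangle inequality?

d(A,B) = 1² + 5² = 26, d(B,C) = 1² + 3² = 10, d(A,C) = 2² + 8² = 68.
d(A,B) + d(B,C) - d(A,C) = 26 + 10 - 68 = 36 - 68 = -32. This is < 0, so the triangle inequality FAILS for these points (squared-Euclidean is not a metric).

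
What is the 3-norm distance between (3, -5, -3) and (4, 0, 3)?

(Σ|x_i - y_i|^3)^(1/3) = (|3 - 4|^3 + |-5 - 0|^3 + |-3 - 3|^3)^(1/3)
= (1^3 + 5^3 + 6^3)^(1/3) = (1 + 125 + 216)^(1/3) = (342)^(1/3) ≈ 6.9932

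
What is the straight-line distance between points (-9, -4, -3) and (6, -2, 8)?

√(Σ(x_i - y_i)²) = √((-9 - 6)² + (-4 - (-2))² + (-3 - 8)²)
= √((-15)² + (-2)² + (-11)²) = √(225 + 4 + 121) = √350 ≈ 18.7083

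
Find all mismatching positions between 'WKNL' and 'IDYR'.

Differing positions: 1, 2, 3, 4. Hamming distance = 4.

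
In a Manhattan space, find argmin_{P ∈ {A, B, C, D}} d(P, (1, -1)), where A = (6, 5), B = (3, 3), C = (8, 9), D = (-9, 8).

Distances: d(A) = 11, d(B) = 6, d(C) = 17, d(D) = 19. Nearest: B = (3, 3) with distance 6.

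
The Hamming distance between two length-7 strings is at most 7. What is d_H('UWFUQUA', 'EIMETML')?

Differing positions: 1, 2, 3, 4, 5, 6, 7. Hamming distance = 7. The maximum possible Hamming distance for length-7 strings is 7, so d_H/7 = 7/7 = 1.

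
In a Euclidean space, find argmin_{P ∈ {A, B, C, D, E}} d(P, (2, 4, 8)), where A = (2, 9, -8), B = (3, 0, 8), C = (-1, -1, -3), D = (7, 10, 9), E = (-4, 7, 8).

Distances: d(A) ≈ 16.7631, d(B) ≈ 4.1231, d(C) ≈ 12.4499, d(D) ≈ 7.874, d(E) ≈ 6.7082. Nearest: B = (3, 0, 8) with distance 4.1231.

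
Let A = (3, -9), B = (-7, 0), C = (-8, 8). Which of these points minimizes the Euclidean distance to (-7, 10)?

Distances: d(A) ≈ 21.4709, d(B) = 10, d(C) ≈ 2.2361. Nearest: C = (-8, 8) with distance 2.2361.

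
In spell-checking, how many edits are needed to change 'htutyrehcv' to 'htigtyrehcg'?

Let D[i][j] be the edit distance between the first i characters of 'htutyrehcv' and the first j characters of 'htigtyrehcg', with D[i][0] = i, D[0][j] = j, and D[i][j] = D[i-1][j-1] if the characters match, else 1 + min(D[i-1][j], D[i][j-1], D[i-1][j-1]). Filling the table (rows: prefixes of 'htutyrehcv', columns: prefixes of 'htigtyrehcg'):
     ε  h  t  i  g  t  y  r  e  h  c  g
  ε  0  1  2  3  4  5  6  7  8  9 10 11
  h  1  0  1  2  3  4  5  6  7  8  9 10
  t  2  1  0  1  2  3  4  5  6  7  8  9
  u  3  2  1  1  2  3  4  5  6  7  8  9
  t  4  3  2  2  2  2  3  4  5  6  7  8
  y  5  4  3  3  3  3  2  3  4  5  6  7
  r  6  5  4  4  4  4  3  2  3  4  5  6
  e  7  6  5  5  5  5  4  3  2  3  4  5
  h  8  7  6  6  6  6  5  4  3  2  3  4
  c  9  8  7  7  7  7  6  5  4  3  2  3
  v 10  9  8  8  8  8  7  6  5  4  3  3
The bottom-right entry gives D[10][11] = 3, so no sequence of fewer than 3 edits works. Backtracking through the table gives one optimal edit sequence (3 edits):
  htutyrehcv → htiutyrehcv (ins i @3)
  htiutyrehcv → htigtyrehcv (sub u→g @4)
  htigtyrehcv → htigtyrehcg (sub v→g @11)
Edit distance = 3.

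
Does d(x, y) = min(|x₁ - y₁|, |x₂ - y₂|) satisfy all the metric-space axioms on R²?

No. d fails identity of indiscernibles: take x = (-4, 0) and y = (-4, 4). Then d(x,y) = min(|-4 - (-4)|, |0 - 4|) = min(0, 4) = 0, yet x ≠ y.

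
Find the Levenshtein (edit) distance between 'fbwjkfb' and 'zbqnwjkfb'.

Let D[i][j] be the edit distance between the first i characters of 'fbwjkfb' and the first j characters of 'zbqnwjkfb', with D[i][0] = i, D[0][j] = j, and D[i][j] = D[i-1][j-1] if the characters match, else 1 + min(D[i-1][j], D[i][j-1], D[i-1][j-1]). Filling the table (rows: prefixes of 'fbwjkfb', columns: prefixes of 'zbqnwjkfb'):
     ε  z  b  q  n  w  j  k  f  b
  ε  0  1  2  3  4  5  6  7  8  9
  f  1  1  2  3  4  5  6  7  7  8
  b  2  2  1  2  3  4  5  6  7  7
  w  3  3  2  2  3  3  4  5  6  7
  j  4  4  3  3  3  4  3  4  5  6
  k  5  5  4  4  4  4  4  3  4  5
  f  6  6  5  5  5  5  5  4  3  4
  b  7  7  6  6  6  6  6  5  4  3
The bottom-right entry gives D[7][9] = 3, so no sequence of fewer than 3 edits works. Backtracking through the table gives one optimal edit sequence (3 edits):
  fbwjkfb → zbwjkfb (sub f→z @1)
  zbwjkfb → zbqwjkfb (ins q @3)
  zbqwjkfb → zbqnwjkfb (ins n @4)
Edit distance = 3.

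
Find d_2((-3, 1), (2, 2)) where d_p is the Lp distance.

(Σ|x_i - y_i|^2)^(1/2) = (|-3 - 2|^2 + |1 - 2|^2)^(1/2)
= (5^2 + 1^2)^(1/2) = (25 + 1)^(1/2) = (26)^(1/2) ≈ 5.099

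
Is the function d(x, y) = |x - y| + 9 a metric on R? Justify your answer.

No. d fails identity of indiscernibles (specifically d(x,x) = 0): d(0, 0) = |0 - 0| + 9 = 0 + 9 = 9 ≠ 0.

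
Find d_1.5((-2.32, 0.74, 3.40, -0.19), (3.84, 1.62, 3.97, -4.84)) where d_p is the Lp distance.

(Σ|x_i - y_i|^1.5)^(1/1.5) = (|-2.32 - 3.84|^1.5 + |0.74 - 1.62|^1.5 + |3.4 - 3.97|^1.5 + |-0.19 - (-4.84)|^1.5)^(1/1.5)
= (6.16^1.5 + 0.88^1.5 + 0.57^1.5 + 4.65^1.5)^(1/1.5) ≈ (15.2887 + 0.8255 + 0.4303 + 10.0272)^(1/1.5) = (26.5717)^(1/1.5) ≈ 8.9046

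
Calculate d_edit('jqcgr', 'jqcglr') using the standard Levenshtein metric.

Let D[i][j] be the edit distance between the first i characters of 'jqcgr' and the first j characters of 'jqcglr', with D[i][0] = i, D[0][j] = j, and D[i][j] = D[i-1][j-1] if the characters match, else 1 + min(D[i-1][j], D[i][j-1], D[i-1][j-1]). Filling the table (rows: prefixes of 'jqcgr', columns: prefixes of 'jqcglr'):
     ε  j  q  c  g  l  r
  ε  0  1  2  3  4  5  6
  j  1  0  1  2  3  4  5
  q  2  1  0  1  2  3  4
  c  3  2  1  0  1  2  3
  g  4  3  2  1  0  1  2
  r  5  4  3  2  1  1  1
The bottom-right entry gives D[5][6] = 1, so no sequence of fewer than 1 edit works. Backtracking through the table gives one optimal edit sequence (1 edit):
  jqcgr → jqcglr (ins l @5)
Edit distance = 1.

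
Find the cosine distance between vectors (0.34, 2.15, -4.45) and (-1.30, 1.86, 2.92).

With u = (0.34, 2.15, -4.45), v = (-1.30, 1.86, 2.92):
u·v = 0.34·(-1.3) + 2.15·1.86 + (-4.45)·2.92 = (-0.442) + 3.999 + (-12.994) = -9.437.
|u| = √(0.34² + 2.15² + (-4.45)²) = √(0.1156 + 4.6225 + 19.8025) = √24.5406, |v| = √((-1.3)² + 1.86² + 2.92²) = √(1.69 + 3.4596 + 8.5264) = √13.676.
cos θ = (u·v)/(|u||v|) = -9.437/(√24.5406·√13.676) ≈ -0.5151
Cosine distance = 1 - cos θ ≈ 1 - (-0.5151) = 1.5151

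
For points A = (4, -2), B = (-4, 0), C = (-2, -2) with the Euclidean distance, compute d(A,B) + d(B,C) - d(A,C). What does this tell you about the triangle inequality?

d(A,B) = √(8² + 2²) = √68 ≈ 8.2462, d(B,C) = √(2² + 2²) = √8 ≈ 2.8284, d(A,C) = √(6² + 0²) = √36 = 6.
d(A,B) + d(B,C) - d(A,C) = 8.2462 + 2.8284 - 6 = 11.0746 - 6 = 5.0746 (to 4 decimal places). This is ≥ 0, so the triangle inequality holds for these points.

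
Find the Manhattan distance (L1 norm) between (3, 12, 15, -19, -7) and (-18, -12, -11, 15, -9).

Σ|x_i - y_i| = |3 - (-18)| + |12 - (-12)| + |15 - (-11)| + |-19 - 15| + |-7 - (-9)| = 21 + 24 + 26 + 34 + 2 = 107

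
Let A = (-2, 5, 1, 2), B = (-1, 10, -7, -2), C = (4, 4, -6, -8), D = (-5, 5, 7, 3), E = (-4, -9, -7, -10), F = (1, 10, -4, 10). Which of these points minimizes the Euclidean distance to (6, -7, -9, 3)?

Distances: d(A) ≈ 17.5784, d(B) ≈ 19.1572, d(C) ≈ 15.9687, d(D) ≈ 22.8254, d(E) ≈ 16.6433, d(F) ≈ 19.6977. Nearest: C = (4, 4, -6, -8) with distance 15.9687.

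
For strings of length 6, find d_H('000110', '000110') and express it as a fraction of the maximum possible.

Differing positions: none. Hamming distance = 0. The maximum possible Hamming distance for length-6 strings is 6, so d_H/6 = 0/6 = 0.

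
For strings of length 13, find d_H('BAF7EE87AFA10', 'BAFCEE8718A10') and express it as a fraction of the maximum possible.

Differing positions: 4, 9, 10. Hamming distance = 3. The maximum possible Hamming distance for length-13 strings is 13, so d_H/13 = 3/13 ≈ 0.2308.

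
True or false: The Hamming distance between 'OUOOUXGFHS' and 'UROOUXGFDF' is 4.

Differing positions: 1, 2, 9, 10. Hamming distance = 4, so the claim is true.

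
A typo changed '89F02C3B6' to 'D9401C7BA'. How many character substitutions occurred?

Differing positions: 1, 3, 5, 7, 9. Hamming distance = 5.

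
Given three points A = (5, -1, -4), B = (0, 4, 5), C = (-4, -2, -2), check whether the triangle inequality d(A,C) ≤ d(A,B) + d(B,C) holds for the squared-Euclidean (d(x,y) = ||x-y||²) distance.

d(A,B) = 5² + 5² + 9² = 131, d(B,C) = 4² + 6² + 7² = 101, d(A,C) = 9² + 1² + 2² = 86.
d(A,C) = 86 ≤ 131 + 101 = 232. Triangle inequality is satisfied.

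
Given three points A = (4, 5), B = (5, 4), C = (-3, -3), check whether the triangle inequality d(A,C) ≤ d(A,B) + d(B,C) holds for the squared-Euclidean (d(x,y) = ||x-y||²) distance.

d(A,B) = 1² + 1² = 2, d(B,C) = 8² + 7² = 113, d(A,C) = 7² + 8² = 113.
d(A,C) = 113 ≤ 2 + 113 = 115. Triangle inequality is satisfied.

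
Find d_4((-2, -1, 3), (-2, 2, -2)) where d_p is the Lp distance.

(Σ|x_i - y_i|^4)^(1/4) = (|-2 - (-2)|^4 + |-1 - 2|^4 + |3 - (-2)|^4)^(1/4)
= (0^4 + 3^4 + 5^4)^(1/4) = (0 + 81 + 625)^(1/4) = (706)^(1/4) ≈ 5.1547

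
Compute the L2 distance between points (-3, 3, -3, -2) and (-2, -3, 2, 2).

(Σ|x_i - y_i|^2)^(1/2) = (|-3 - (-2)|^2 + |3 - (-3)|^2 + |-3 - 2|^2 + |-2 - 2|^2)^(1/2)
= (1^2 + 6^2 + 5^2 + 4^2)^(1/2) = (1 + 36 + 25 + 16)^(1/2) = (78)^(1/2) ≈ 8.8318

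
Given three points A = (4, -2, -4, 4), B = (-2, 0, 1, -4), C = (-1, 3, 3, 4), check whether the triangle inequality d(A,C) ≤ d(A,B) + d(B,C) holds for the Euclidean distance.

d(A,B) = √(6² + 2² + 5² + 8²) = √129 ≈ 11.3578, d(B,C) = √(1² + 3² + 2² + 8²) = √78 ≈ 8.8318, d(A,C) = √(5² + 5² + 7² + 0²) = √99 ≈ 9.9499.
d(A,C) ≈ 9.9499 ≤ 11.3578 + 8.8318 = 20.1896. Triangle inequality is satisfied.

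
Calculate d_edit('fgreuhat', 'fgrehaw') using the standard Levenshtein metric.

Let D[i][j] be the edit distance between the first i characters of 'fgreuhat' and the first j characters of 'fgrehaw', with D[i][0] = i, D[0][j] = j, and D[i][j] = D[i-1][j-1] if the characters match, else 1 + min(D[i-1][j], D[i][j-1], D[i-1][j-1]). Filling the table (rows: prefixes of 'fgreuhat', columns: prefixes of 'fgrehaw'):
     ε  f  g  r  e  h  a  w
  ε  0  1  2  3  4  5  6  7
  f  1  0  1  2  3  4  5  6
  g  2  1  0  1  2  3  4  5
  r  3  2  1  0  1  2  3  4
  e  4  3  2  1  0  1  2  3
  u  5  4  3  2  1  1  2  3
  h  6  5  4  3  2  1  2  3
  a  7  6  5  4  3  2  1  2
  t  8  7  6  5  4  3  2  2
The bottom-right entry gives D[8][7] = 2, so no sequence of fewer than 2 edits works. Backtracking through the table gives one optimal edit sequence (2 edits):
  fgreuhat → fgrehat (del u @5)
  fgrehat → fgrehaw (sub t→w @7)
Edit distance = 2.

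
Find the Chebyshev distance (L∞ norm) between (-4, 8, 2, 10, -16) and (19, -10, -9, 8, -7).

max(|x_i - y_i|) = max(|-4 - 19|, |8 - (-10)|, |2 - (-9)|, |10 - 8|, |-16 - (-7)|) = max(23, 18, 11, 2, 9) = 23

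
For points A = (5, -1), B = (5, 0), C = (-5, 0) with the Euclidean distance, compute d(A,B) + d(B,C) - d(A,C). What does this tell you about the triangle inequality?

d(A,B) = √(0² + 1²) = √1 = 1, d(B,C) = √(10² + 0²) = √100 = 10, d(A,C) = √(10² + 1²) = √101 ≈ 10.0499.
d(A,B) + d(B,C) - d(A,C) = 1 + 10 - 10.0499 = 11 - 10.0499 = 0.9501 (to 4 decimal places). This is ≥ 0, so the triangle inequality holds for these points.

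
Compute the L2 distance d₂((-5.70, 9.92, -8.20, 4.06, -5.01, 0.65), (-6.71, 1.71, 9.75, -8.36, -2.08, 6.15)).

√(Σ(x_i - y_i)²) = √((-5.7 - (-6.71))² + (9.92 - 1.71)² + (-8.2 - 9.75)² + (4.06 - (-8.36))² + (-5.01 - (-2.08))² + (0.65 - 6.15)²)
= √(1.01² + 8.21² + (-17.95)² + 12.42² + (-2.93)² + (-5.5)²) = √(1.0201 + 67.4041 + 322.2025 + 154.2564 + 8.5849 + 30.25) = √583.718 ≈ 24.1603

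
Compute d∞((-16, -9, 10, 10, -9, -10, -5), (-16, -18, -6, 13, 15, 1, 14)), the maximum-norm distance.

max(|x_i - y_i|) = max(|-16 - (-16)|, |-9 - (-18)|, |10 - (-6)|, |10 - 13|, |-9 - 15|, |-10 - 1|, |-5 - 14|) = max(0, 9, 16, 3, 24, 11, 19) = 24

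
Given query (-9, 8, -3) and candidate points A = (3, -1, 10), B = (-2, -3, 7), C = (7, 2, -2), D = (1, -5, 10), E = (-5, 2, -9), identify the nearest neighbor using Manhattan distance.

Distances: d(A) = 34, d(B) = 28, d(C) = 23, d(D) = 36, d(E) = 16. Nearest: E = (-5, 2, -9) with distance 16.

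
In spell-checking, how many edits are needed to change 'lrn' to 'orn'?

Let D[i][j] be the edit distance between the first i characters of 'lrn' and the first j characters of 'orn', with D[i][0] = i, D[0][j] = j, and D[i][j] = D[i-1][j-1] if the characters match, else 1 + min(D[i-1][j], D[i][j-1], D[i-1][j-1]). Filling the table (rows: prefixes of 'lrn', columns: prefixes of 'orn'):
     ε  o  r  n
  ε  0  1  2  3
  l  1  1  2  3
  r  2  2  1  2
  n  3  3  2  1
The bottom-right entry gives D[3][3] = 1, so no sequence of fewer than 1 edit works. Backtracking through the table gives one optimal edit sequence (1 edit):
  lrn → orn (sub l→o @1)
Edit distance = 1.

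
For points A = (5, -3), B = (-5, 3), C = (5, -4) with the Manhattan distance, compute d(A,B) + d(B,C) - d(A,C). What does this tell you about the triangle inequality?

d(A,B) = 10 + 6 = 16, d(B,C) = 10 + 7 = 17, d(A,C) = 0 + 1 = 1.
d(A,B) + d(B,C) - d(A,C) = 16 + 17 - 1 = 33 - 1 = 32. This is ≥ 0, so the triangle inequality holds for these points.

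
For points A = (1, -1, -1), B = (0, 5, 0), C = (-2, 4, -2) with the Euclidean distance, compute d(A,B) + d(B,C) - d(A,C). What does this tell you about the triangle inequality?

d(A,B) = √(1² + 6² + 1²) = √38 ≈ 6.1644, d(B,C) = √(2² + 1² + 2²) = √9 = 3, d(A,C) = √(3² + 5² + 1²) = √35 ≈ 5.9161.
d(A,B) + d(B,C) - d(A,C) = 6.1644 + 3 - 5.9161 = 9.1644 - 5.9161 = 3.2483 (to 4 decimal places). This is ≥ 0, so the triangle inequality holds for these points.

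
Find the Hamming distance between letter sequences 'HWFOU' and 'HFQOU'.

Differing positions: 2, 3. Hamming distance = 2.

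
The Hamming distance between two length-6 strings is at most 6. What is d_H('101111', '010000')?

Differing positions: 1, 2, 3, 4, 5, 6. Hamming distance = 6. The maximum possible Hamming distance for length-6 strings is 6, so d_H/6 = 6/6 = 1.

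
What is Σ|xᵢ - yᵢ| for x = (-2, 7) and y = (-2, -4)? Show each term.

Σ|x_i - y_i| = |-2 - (-2)| + |7 - (-4)| = 0 + 11 = 11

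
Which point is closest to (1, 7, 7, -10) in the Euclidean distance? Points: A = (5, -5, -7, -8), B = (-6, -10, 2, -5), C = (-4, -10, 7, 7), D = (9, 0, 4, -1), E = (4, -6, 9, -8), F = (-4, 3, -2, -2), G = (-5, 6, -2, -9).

Distances: d(A) ≈ 18.9737, d(B) ≈ 19.6977, d(C) ≈ 24.5561, d(D) ≈ 14.2478, d(E) ≈ 13.6382, d(F) ≈ 13.6382, d(G) ≈ 10.9087. Nearest: G = (-5, 6, -2, -9) with distance 10.9087.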